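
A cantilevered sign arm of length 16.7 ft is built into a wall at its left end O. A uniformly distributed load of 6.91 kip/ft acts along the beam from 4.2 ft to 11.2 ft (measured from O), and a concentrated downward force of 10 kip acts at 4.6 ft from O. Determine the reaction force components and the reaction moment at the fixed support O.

Resultant of the distributed load: 6.91 × 7 = 48.37 kip at 7.7 ft from O.
ΣF_x = 0: O_x = 0.
ΣF_y = 0: O_y − 6.91·7 − 10 = 0 → O_y = 58.37 kip.
ΣM about O: M_O − (6.91·7)·7.7 − 10·4.6 = 0 → M_O = 418.4 kip·ft.

O_x = 0, O_y = 58.37 kip, M_O = 418.4 kip·ft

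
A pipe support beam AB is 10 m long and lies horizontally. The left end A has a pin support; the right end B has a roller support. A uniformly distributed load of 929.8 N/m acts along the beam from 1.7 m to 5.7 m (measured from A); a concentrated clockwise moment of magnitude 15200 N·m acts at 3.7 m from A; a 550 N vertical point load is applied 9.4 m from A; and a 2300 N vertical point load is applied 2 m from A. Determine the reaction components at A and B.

Resultant of the distributed load: 929.8 × 4 = 3719.2 N at 3.7 m from A.
ΣM about A: B_y·10 − (929.8·4)·3.7 − 15200 − 550·9.4 − 2300·2 = 0 → B_y = 38731.04/10 = 3873.1 ≈ 3873 N.
ΣF_y = 0: A_y + 3873.1 − 929.8·4 − 550 − 2300 = 0 → A_y = 2696 N.
ΣF_x = 0: no horizontal applied forces, so A_x = 0.

A_x = 0, A_y = 2696 N, B_y = 3873 N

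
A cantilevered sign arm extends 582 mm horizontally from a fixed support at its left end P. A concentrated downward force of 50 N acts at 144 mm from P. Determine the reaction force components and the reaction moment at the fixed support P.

ΣF_x = 0: P_x = 0.
ΣF_y = 0: P_y − 50 = 0 → P_y = 50.00 N.
ΣM about P: M_P − 50·144 = 0 → M_P = 7200 N·mm.

P_x = 0, P_y = 50.00 N, M_P = 7200 N·mm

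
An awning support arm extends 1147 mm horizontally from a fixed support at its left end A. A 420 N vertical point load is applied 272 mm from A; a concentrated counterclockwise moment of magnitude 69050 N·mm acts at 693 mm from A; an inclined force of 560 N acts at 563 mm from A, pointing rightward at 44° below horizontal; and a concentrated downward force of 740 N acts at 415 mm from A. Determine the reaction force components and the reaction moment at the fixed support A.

ΣF_x = 0: A_x + 560·cos44° = 0 → A_x = -402.8 N.
ΣF_y = 0: A_y − 420 − 560·sin44° − 740 = 0 → A_y = 1549 N.
ΣM about A: M_A − 420·272 + 69050 − 560·sin44°·563 − 740·415 = 0 → M_A = 571300 N·mm.

A_x = -402.8 N, A_y = 1549 N, M_A = 571300 N·mm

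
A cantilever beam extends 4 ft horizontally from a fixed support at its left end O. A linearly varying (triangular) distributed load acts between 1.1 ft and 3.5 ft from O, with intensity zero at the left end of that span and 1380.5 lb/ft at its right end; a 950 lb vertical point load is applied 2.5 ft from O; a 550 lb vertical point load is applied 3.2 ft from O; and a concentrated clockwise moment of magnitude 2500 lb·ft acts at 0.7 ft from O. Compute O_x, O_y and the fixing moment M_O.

Resultant of the triangular load: ½ × 1380.5 × 2.4 = 1656.6 lb, acting at 2.7 ft from O (one-third of the span from the peak).
ΣF_x = 0: O_x = 0.
ΣF_y = 0: O_y − ½·1380.5·2.4 − 950 − 550 = 0 → O_y = 3157 lb.
ΣM about O: M_O − (½·1380.5·2.4)·2.7 − 950·2.5 − 550·3.2 − 2500 = 0 → M_O = 11110 lb·ft.

O_x = 0, O_y = 3157 lb, M_O = 11110 lb·ft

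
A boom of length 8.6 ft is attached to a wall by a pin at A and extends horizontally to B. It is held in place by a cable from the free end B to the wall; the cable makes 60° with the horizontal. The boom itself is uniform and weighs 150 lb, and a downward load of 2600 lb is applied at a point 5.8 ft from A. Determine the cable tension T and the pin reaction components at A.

ΣM about A: T·sin60°·8.6 − 150·4.3 − 2600·5.8 = 0 → T = 15725/(8.6·0.866025) = 2111.36 ≈ 2111 lb.
ΣF_x = 0: A_x − T·cos60° = 0 → A_x = 2111.36 × 0.5 = 1056 lb.
ΣF_y = 0: A_y + T·sin60° − 150 − 2600 = 0 → A_y = 2750 − 2111.36 × 0.866025 = 921.5 lb.

T = 2111 lb, A_x = 1056 lb, A_y = 921.5 lb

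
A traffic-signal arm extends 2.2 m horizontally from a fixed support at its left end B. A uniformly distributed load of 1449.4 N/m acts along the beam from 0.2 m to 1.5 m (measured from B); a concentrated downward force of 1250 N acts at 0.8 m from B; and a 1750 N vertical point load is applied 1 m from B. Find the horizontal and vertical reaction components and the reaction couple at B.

Resultant of the distributed load: 1449.4 × 1.3 = 1884.22 N at 0.85 m from B.
ΣF_x = 0: B_x = 0.
ΣF_y = 0: B_y − 1449.4·1.3 − 1250 − 1750 = 0 → B_y = 4884 N.
ΣM about B: M_B − (1449.4·1.3)·0.85 − 1250·0.8 − 1750·1 = 0 → M_B = 4352 N·m.

B_x = 0, B_y = 4884 N, M_B = 4352 N·m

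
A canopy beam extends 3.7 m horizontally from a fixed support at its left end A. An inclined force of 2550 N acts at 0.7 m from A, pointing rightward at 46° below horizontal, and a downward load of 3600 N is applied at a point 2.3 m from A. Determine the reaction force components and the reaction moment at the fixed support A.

A_x = -1771 N, A_y = 5434 N, M_A = 9564 N·m

ΣF_x = 0: A_x + 2550·cos46° = 0 → A_x = -1771 N.
ΣF_y = 0: A_y − 2550·sin46° − 3600 = 0 → A_y = 5434 N.
ΣM about A: M_A − 2550·sin46°·0.7 − 3600·2.3 = 0 → M_A = 9564 N·m.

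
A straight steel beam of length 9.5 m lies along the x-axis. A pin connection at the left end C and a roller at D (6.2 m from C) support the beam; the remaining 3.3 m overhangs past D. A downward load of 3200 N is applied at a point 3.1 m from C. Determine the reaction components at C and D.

C_x = 0, C_y = 1600 N, D_y = 1600 N

ΣM about C: D_y·6.2 − 3200·3.1 = 0 → D_y = 9920/6.2 = 1600 N.
ΣF_y = 0: C_y + 1600 − 3200 = 0 → C_y = 1600 N.
ΣF_x = 0: no horizontal applied forces, so C_x = 0.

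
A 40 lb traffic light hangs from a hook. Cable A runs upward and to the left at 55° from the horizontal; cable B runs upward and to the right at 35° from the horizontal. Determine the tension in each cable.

ΣF_x = 0: −T_A·cos55° + T_B·cos35° = 0 → T_B = 0.700208·T_A.
ΣF_y = 0: T_A·sin55° + T_B·sin35° = 40.
Substitute: T_A·(0.819152 + 0.700208·0.573576) = 40 → T_A = 32.7661 ≈ 32.77 lb.
Then T_B = 0.700208 × 32.7661 = 22.94 lb.

T_A = 32.77 lb, T_B = 22.94 lb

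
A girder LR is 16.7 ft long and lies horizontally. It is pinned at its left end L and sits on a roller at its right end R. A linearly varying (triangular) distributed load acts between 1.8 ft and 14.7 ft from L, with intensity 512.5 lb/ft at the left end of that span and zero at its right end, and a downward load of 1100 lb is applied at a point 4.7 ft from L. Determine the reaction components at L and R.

L_x = 0, L_y = 2889 lb, R_y = 1517 lb

Resultant of the triangular load: ½ × 512.5 × 12.9 = 3305.625 lb, acting at 6.1 ft from L (one-third of the span from the peak).
Moments about L: R_y·16.7 − (½·512.5·12.9)·6.1 − 1100·4.7 = 0 → R_y = 25334.3125/16.7 = 1517.02 ≈ 1517 lb.
ΣF_y = 0: L_y + 1517.02 − ½·512.5·12.9 − 1100 = 0 → L_y = 2889 lb.
ΣF_x = 0: no horizontal applied forces, so L_x = 0.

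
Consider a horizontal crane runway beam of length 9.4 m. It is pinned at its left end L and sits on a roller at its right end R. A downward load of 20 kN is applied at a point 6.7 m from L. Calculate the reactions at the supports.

L_x = 0, L_y = 5.745 kN, R_y = 14.26 kN

ΣM about L: R_y·9.4 − 20·6.7 = 0 → R_y = 134/9.4 = 14.2553 ≈ 14.26 kN.
ΣF_y = 0: L_y + 14.2553 − 20 = 0 → L_y = 5.745 kN.
ΣF_x = 0: no horizontal applied forces, so L_x = 0.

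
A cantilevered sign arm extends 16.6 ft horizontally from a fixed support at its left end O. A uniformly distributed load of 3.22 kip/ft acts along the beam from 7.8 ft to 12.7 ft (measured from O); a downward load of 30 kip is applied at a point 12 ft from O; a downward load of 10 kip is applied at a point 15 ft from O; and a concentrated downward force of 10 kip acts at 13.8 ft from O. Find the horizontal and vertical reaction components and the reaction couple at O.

O_x = 0, O_y = 65.78 kip, M_O = 809.7 kip·ft

Resultant of the distributed load: 3.22 × 4.9 = 15.778 kip at 10.25 ft from O.
ΣF_x = 0: O_x = 0.
ΣF_y = 0: O_y − 3.22·4.9 − 30 − 10 − 10 = 0 → O_y = 65.78 kip.
ΣM about O: M_O − (3.22·4.9)·10.25 − 30·12 − 10·15 − 10·13.8 = 0 → M_O = 809.7 kip·ft.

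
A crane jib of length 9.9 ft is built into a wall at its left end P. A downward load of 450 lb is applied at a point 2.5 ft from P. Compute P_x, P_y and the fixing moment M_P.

ΣF_x = 0: P_x = 0.
ΣF_y = 0: P_y − 450 = 0 → P_y = 450.0 lb.
ΣM about P: M_P − 450·2.5 = 0 → M_P = 1125 lb·ft.

P_x = 0, P_y = 450.0 lb, M_P = 1125 lb·ft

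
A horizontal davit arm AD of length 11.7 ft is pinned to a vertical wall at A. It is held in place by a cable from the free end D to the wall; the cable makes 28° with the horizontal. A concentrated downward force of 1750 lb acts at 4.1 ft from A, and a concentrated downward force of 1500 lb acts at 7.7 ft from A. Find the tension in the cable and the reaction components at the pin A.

ΣM about A: T·sin28°·11.7 − 1750·4.1 − 1500·7.7 = 0 → T = 18725/(11.7·0.469472) = 3408.99 ≈ 3409 lb.
ΣF_x = 0: A_x − T·cos28° = 0 → A_x = 3408.99 × 0.882948 = 3010 lb.
ΣF_y = 0: A_y + T·sin28° − 1750 − 1500 = 0 → A_y = 3250 − 3408.99 × 0.469472 = 1650 lb.

T = 3409 lb, A_x = 3010 lb, A_y = 1650 lb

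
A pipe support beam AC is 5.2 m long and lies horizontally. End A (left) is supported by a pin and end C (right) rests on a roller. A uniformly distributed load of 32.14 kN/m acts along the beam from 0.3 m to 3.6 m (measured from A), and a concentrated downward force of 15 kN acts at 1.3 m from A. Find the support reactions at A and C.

A_x = 0, A_y = 77.54 kN, C_y = 43.52 kN

Resultant of the distributed load: 32.14 × 3.3 = 106.062 kN at 1.95 m from A.
Taking moments about A: C_y·5.2 − (32.14·3.3)·1.95 − 15·1.3 = 0 → C_y = 226.3209/5.2 = 43.5232 ≈ 43.52 kN.
ΣF_y = 0: A_y + 43.5232 − 32.14·3.3 − 15 = 0 → A_y = 77.54 kN.
ΣF_x = 0: no horizontal applied forces, so A_x = 0.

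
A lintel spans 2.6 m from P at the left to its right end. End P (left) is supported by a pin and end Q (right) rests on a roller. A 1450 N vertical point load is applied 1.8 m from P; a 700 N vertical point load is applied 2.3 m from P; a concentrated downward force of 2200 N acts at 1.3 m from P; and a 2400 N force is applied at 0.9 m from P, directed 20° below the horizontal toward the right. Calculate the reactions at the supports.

P_x = -2255 N, P_y = 2164 N, Q_y = 3007 N

Taking moments about P: Q_y·2.6 − 1450·1.8 − 700·2.3 − 2200·1.3 − 2400·sin20°·0.9 = 0 → Q_y = 7818.76/2.6 = 3007.22 ≈ 3007 N.
ΣF_y = 0: P_y + 3007.22 − 1450 − 700 − 2200 − 2400·sin20° = 0 → P_y = 2164 N.
ΣF_x = 0: P_x + 2400·cos20° = 0 → P_x = -2255 N.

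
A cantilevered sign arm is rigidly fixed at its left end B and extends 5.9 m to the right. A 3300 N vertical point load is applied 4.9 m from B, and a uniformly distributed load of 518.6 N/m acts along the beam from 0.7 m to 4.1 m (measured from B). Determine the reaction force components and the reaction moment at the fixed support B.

Resultant of the distributed load: 518.6 × 3.4 = 1763.24 N at 2.4 m from B.
ΣF_x = 0: B_x = 0.
ΣF_y = 0: B_y − 3300 − 518.6·3.4 = 0 → B_y = 5063 N.
ΣM about B: M_B − 3300·4.9 − (518.6·3.4)·2.4 = 0 → M_B = 20400 N·m.

B_x = 0, B_y = 5063 N, M_B = 20400 N·m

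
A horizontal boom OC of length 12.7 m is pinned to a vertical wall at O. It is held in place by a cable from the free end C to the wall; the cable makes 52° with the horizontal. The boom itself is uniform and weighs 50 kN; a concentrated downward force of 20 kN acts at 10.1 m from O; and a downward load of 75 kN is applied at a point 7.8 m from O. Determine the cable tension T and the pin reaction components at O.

ΣM about O: T·sin52°·12.7 − 50·6.35 − 20·10.1 − 75·7.8 = 0 → T = 1104.5/(12.7·0.788011) = 110.365 ≈ 110.4 kN.
ΣF_x = 0: O_x − T·cos52° = 0 → O_x = 110.365 × 0.615661 = 67.95 kN.
ΣF_y = 0: O_y + T·sin52° − 50 − 20 − 75 = 0 → O_y = 145 − 110.365 × 0.788011 = 58.03 kN.

T = 110.4 kN, O_x = 67.95 kN, O_y = 58.03 kN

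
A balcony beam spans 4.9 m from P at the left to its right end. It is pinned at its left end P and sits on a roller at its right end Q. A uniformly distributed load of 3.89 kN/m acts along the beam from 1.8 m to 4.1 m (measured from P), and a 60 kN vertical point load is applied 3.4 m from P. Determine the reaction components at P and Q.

Resultant of the distributed load: 3.89 × 2.3 = 8.947 kN at 2.95 m from P.
Moments about P: Q_y·4.9 − (3.89·2.3)·2.95 − 60·3.4 = 0 → Q_y = 230.39365/4.9 = 47.0191 ≈ 47.02 kN.
ΣF_y = 0: P_y + 47.0191 − 3.89·2.3 − 60 = 0 → P_y = 21.93 kN.
ΣF_x = 0: no horizontal applied forces, so P_x = 0.

P_x = 0, P_y = 21.93 kN, Q_y = 47.02 kN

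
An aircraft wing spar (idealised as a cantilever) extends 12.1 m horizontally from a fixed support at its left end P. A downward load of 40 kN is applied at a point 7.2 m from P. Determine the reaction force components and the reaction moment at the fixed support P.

ΣF_x = 0: P_x = 0.
ΣF_y = 0: P_y − 40 = 0 → P_y = 40.00 kN.
ΣM about P: M_P − 40·7.2 = 0 → M_P = 288.0 kN·m.

P_x = 0, P_y = 40.00 kN, M_P = 288.0 kN·m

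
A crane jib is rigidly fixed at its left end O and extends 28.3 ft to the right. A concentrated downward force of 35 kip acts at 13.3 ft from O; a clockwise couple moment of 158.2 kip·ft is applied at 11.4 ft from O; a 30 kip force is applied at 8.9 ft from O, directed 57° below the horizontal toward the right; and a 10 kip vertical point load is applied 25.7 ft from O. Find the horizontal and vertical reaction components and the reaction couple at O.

O_x = -16.34 kip, O_y = 70.16 kip, M_O = 1105 kip·ft

ΣF_x = 0: O_x + 30·cos57° = 0 → O_x = -16.34 kip.
ΣF_y = 0: O_y − 35 − 30·sin57° − 10 = 0 → O_y = 70.16 kip.
ΣM about O: M_O − 35·13.3 − 158.2 − 30·sin57°·8.9 − 10·25.7 = 0 → M_O = 1105 kip·ft.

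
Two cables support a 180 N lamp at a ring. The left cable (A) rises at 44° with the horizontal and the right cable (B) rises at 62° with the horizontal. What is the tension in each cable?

T_A = 87.91 N, T_B = 134.7 N

ΣF_x = 0: −T_A·cos44° + T_B·cos62° = 0 → T_B = 1.53223·T_A.
ΣF_y = 0: T_A·sin44° + T_B·sin62° = 180.
Substitute: T_A·(0.694658 + 1.53223·0.882948) = 180 → T_A = 87.9105 ≈ 87.91 N.
Then T_B = 1.53223 × 87.9105 = 134.7 N.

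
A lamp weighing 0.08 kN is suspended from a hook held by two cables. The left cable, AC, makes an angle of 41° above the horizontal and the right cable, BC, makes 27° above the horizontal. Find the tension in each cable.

ΣF_x = 0: −T_AC·cos41° + T_BC·cos27° = 0 → T_BC = 0.84703·T_AC.
ΣF_y = 0: T_AC·sin41° + T_BC·sin27° = 0.08.
Substitute: T_AC·(0.656059 + 0.84703·0.45399) = 0.08 → T_AC = 0.0768786 ≈ 0.07688 kN.
Then T_BC = 0.84703 × 0.0768786 = 0.06512 kN.

T_AC = 0.07688 kN, T_BC = 0.06512 kN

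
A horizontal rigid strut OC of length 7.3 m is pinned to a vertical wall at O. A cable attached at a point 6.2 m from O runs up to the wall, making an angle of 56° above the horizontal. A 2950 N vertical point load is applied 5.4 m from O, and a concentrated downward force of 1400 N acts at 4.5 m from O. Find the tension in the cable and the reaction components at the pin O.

ΣM about O: T·sin56°·6.2 − 2950·5.4 − 1400·4.5 = 0 → T = 22230/(6.2·0.829038) = 4324.87 ≈ 4325 N.
ΣF_x = 0: O_x − T·cos56° = 0 → O_x = 4324.87 × 0.559193 = 2418 N.
ΣF_y = 0: O_y + T·sin56° − 2950 − 1400 = 0 → O_y = 4350 − 4324.87 × 0.829038 = 764.5 N.

T = 4325 N, O_x = 2418 N, O_y = 764.5 N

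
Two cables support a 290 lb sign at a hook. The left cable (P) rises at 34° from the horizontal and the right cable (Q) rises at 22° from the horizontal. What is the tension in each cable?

T_P = 324.3 lb, T_Q = 290.0 lb

ΣF_x = 0: −T_P·cos34° + T_Q·cos22° = 0 → T_Q = 0.894146·T_P.
ΣF_y = 0: T_P·sin34° + T_Q·sin22° = 290.
Substitute: T_P·(0.559193 + 0.894146·0.374607) = 290 → T_P = 324.332 ≈ 324.3 lb.
Then T_Q = 0.894146 × 324.332 = 290.0 lb.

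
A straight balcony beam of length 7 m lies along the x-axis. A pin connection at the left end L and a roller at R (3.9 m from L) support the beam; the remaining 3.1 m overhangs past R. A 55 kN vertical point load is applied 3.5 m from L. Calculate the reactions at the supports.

L_x = 0, L_y = 5.641 kN, R_y = 49.36 kN

Taking moments about L: R_y·3.9 − 55·3.5 = 0 → R_y = 192.5/3.9 = 49.359 ≈ 49.36 kN.
ΣF_y = 0: L_y + 49.359 − 55 = 0 → L_y = 5.641 kN.
ΣF_x = 0: no horizontal applied forces, so L_x = 0.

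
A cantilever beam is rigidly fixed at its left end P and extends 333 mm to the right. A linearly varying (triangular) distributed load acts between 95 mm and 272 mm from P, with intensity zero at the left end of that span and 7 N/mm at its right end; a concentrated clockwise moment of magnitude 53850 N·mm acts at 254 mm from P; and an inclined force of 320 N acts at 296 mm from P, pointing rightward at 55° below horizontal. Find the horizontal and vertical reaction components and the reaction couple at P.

P_x = -183.5 N, P_y = 881.6 N, M_P = 263400 N·mm

Resultant of the triangular load: ½ × 7 × 177 = 619.5 N, acting at 213 mm from P (one-third of the span from the peak).
ΣF_x = 0: P_x + 320·cos55° = 0 → P_x = -183.5 N.
ΣF_y = 0: P_y − ½·7·177 − 320·sin55° = 0 → P_y = 881.6 N.
ΣM about P: M_P − (½·7·177)·213 − 53850 − 320·sin55°·296 = 0 → M_P = 263400 N·mm.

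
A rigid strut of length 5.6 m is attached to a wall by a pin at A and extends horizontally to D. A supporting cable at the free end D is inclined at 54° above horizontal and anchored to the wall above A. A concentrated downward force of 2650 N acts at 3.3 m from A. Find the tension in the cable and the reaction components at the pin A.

T = 1930 N, A_x = 1135 N, A_y = 1088 N

ΣM about A: T·sin54°·5.6 − 2650·3.3 = 0 → T = 8745/(5.6·0.809017) = 1930.25 ≈ 1930 N.
ΣF_x = 0: A_x − T·cos54° = 0 → A_x = 1930.25 × 0.587785 = 1135 N.
ΣF_y = 0: A_y + T·sin54° − 2650 = 0 → A_y = 2650 − 1930.25 × 0.809017 = 1088 N.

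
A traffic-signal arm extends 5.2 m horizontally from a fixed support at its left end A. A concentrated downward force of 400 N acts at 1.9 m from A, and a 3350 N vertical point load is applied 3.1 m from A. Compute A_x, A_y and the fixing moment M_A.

ΣF_x = 0: A_x = 0.
ΣF_y = 0: A_y − 400 − 3350 = 0 → A_y = 3750 N.
ΣM about A: M_A − 400·1.9 − 3350·3.1 = 0 → M_A = 11140 N·m.

A_x = 0, A_y = 3750 N, M_A = 11140 N·m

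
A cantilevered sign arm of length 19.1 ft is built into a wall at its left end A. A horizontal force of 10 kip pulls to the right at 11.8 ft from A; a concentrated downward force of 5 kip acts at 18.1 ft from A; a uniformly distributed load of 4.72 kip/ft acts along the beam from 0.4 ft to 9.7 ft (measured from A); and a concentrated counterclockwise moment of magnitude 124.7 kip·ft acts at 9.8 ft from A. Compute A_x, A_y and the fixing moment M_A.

Resultant of the distributed load: 4.72 × 9.3 = 43.896 kip at 5.05 ft from A.
ΣF_x = 0: A_x + 10 = 0 → A_x = -10.00 kip.
ΣF_y = 0: A_y − 5 − 4.72·9.3 = 0 → A_y = 48.90 kip.
ΣM about A: M_A − 5·18.1 − (4.72·9.3)·5.05 + 124.7 = 0 → M_A = 187.5 kip·ft.

A_x = -10.00 kip, A_y = 48.90 kip, M_A = 187.5 kip·ft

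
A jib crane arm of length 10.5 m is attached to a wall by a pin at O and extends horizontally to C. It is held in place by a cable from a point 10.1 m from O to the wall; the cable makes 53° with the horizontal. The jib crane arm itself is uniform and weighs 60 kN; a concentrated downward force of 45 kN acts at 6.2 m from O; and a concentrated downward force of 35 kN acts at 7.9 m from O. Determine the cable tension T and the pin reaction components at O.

T = 107.9 kN, O_x = 64.95 kN, O_y = 53.81 kN

ΣM about O: T·sin53°·10.1 − 60·5.25 − 45·6.2 − 35·7.9 = 0 → T = 870.5/(10.1·0.798636) = 107.919 ≈ 107.9 kN.
ΣF_x = 0: O_x − T·cos53° = 0 → O_x = 107.919 × 0.601815 = 64.95 kN.
ΣF_y = 0: O_y + T·sin53° − 60 − 45 − 35 = 0 → O_y = 140 − 107.919 × 0.798636 = 53.81 kN.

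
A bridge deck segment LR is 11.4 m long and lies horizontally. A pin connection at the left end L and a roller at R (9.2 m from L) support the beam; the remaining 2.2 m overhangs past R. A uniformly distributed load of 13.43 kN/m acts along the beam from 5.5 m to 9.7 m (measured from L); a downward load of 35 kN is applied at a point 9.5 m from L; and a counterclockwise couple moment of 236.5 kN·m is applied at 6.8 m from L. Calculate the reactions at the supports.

L_x = 0, L_y = 34.37 kN, R_y = 57.03 kN

Resultant of the distributed load: 13.43 × 4.2 = 56.406 kN at 7.6 m from L.
ΣM about L: R_y·9.2 − (13.43·4.2)·7.6 − 35·9.5 + 236.5 = 0 → R_y = 524.6856/9.2 = 57.031 ≈ 57.03 kN.
ΣF_y = 0: L_y + 57.031 − 13.43·4.2 − 35 = 0 → L_y = 34.37 kN.
ΣF_x = 0: no horizontal applied forces, so L_x = 0.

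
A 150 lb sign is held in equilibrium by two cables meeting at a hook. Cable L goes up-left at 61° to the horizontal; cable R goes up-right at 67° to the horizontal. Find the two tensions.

T_L = 74.38 lb, T_R = 92.28 lb

ΣF_x = 0: −T_L·cos61° + T_R·cos67° = 0 → T_R = 1.24078·T_L.
ΣF_y = 0: T_L·sin61° + T_R·sin67° = 150.
Substitute: T_L·(0.87462 + 1.24078·0.920505) = 150 → T_L = 74.3766 ≈ 74.38 lb.
Then T_R = 1.24078 × 74.3766 = 92.28 lb.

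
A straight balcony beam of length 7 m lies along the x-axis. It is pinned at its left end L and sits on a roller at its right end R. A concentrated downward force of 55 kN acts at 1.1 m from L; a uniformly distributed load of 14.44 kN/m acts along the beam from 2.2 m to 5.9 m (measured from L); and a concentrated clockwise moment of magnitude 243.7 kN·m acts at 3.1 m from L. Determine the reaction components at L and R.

Resultant of the distributed load: 14.44 × 3.7 = 53.428 kN at 4.05 m from L.
Taking moments about L: R_y·7 − 55·1.1 − (14.44·3.7)·4.05 − 243.7 = 0 → R_y = 520.5834/7 = 74.3691 ≈ 74.37 kN.
ΣF_y = 0: L_y + 74.3691 − 55 − 14.44·3.7 = 0 → L_y = 34.06 kN.
ΣF_x = 0: no horizontal applied forces, so L_x = 0.

L_x = 0, L_y = 34.06 kN, R_y = 74.37 kN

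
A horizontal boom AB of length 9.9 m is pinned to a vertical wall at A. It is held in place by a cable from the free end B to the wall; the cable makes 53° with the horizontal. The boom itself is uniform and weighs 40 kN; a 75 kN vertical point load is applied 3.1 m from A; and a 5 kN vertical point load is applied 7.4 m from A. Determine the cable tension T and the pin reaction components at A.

T = 59.13 kN, A_x = 35.58 kN, A_y = 72.78 kN

ΣM about A: T·sin53°·9.9 − 40·4.95 − 75·3.1 − 5·7.4 = 0 → T = 467.5/(9.9·0.798636) = 59.1286 ≈ 59.13 kN.
ΣF_x = 0: A_x − T·cos53° = 0 → A_x = 59.1286 × 0.601815 = 35.58 kN.
ΣF_y = 0: A_y + T·sin53° − 40 − 75 − 5 = 0 → A_y = 120 − 59.1286 × 0.798636 = 72.78 kN.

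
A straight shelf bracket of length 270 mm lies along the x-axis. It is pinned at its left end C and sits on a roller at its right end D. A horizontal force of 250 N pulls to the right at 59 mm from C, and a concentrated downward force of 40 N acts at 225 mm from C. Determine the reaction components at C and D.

Taking moments about C: D_y·270 − 40·225 = 0 → D_y = 9000/270 = 33.3333 ≈ 33.33 N.
ΣF_y = 0: C_y + 33.3333 − 40 = 0 → C_y = 6.667 N.
ΣF_x = 0: C_x + 250 = 0 → C_x = -250.0 N.

C_x = -250.0 N, C_y = 6.667 N, D_y = 33.33 N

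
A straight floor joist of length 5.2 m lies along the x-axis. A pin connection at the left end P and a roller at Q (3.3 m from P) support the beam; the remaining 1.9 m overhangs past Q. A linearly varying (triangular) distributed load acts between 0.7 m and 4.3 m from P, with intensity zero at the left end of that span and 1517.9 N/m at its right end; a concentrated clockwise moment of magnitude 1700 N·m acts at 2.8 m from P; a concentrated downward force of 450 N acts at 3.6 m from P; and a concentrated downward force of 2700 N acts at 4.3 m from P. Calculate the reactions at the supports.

P_x = 0, P_y = -1209 N, Q_y = 7091 N

Resultant of the triangular load: ½ × 1517.9 × 3.6 = 2732.22 N, acting at 3.1 m from P (one-third of the span from the peak).
ΣM about P: Q_y·3.3 − (½·1517.9·3.6)·3.1 − 1700 − 450·3.6 − 2700·4.3 = 0 → Q_y = 23399.882/3.3 = 7090.87 ≈ 7091 N.
ΣF_y = 0: P_y + 7090.87 − ½·1517.9·3.6 − 450 − 2700 = 0 → P_y = -1209 N.
ΣF_x = 0: no horizontal applied forces, so P_x = 0.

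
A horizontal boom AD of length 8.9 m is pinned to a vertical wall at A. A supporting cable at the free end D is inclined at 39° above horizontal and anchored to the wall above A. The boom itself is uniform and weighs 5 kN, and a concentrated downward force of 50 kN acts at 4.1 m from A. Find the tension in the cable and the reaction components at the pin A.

ΣM about A: T·sin39°·8.9 − 5·4.45 − 50·4.1 = 0 → T = 227.25/(8.9·0.62932) = 40.5735 ≈ 40.57 kN.
ΣF_x = 0: A_x − T·cos39° = 0 → A_x = 40.5735 × 0.777146 = 31.53 kN.
ΣF_y = 0: A_y + T·sin39° − 5 − 50 = 0 → A_y = 55 − 40.5735 × 0.62932 = 29.47 kN.

T = 40.57 kN, A_x = 31.53 kN, A_y = 29.47 kN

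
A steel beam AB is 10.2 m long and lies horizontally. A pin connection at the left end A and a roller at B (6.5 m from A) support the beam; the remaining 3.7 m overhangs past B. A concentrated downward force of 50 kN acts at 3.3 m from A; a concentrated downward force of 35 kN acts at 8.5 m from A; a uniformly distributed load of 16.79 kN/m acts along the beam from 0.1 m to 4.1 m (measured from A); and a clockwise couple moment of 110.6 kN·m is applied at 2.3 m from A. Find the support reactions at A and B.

Resultant of the distributed load: 16.79 × 4 = 67.16 kN at 2.1 m from A.
Taking moments about A: B_y·6.5 − 50·3.3 − 35·8.5 − (16.79·4)·2.1 − 110.6 = 0 → B_y = 714.136/6.5 = 109.867 ≈ 109.9 kN.
ΣF_y = 0: A_y + 109.867 − 50 − 35 − 16.79·4 = 0 → A_y = 42.29 kN.
ΣF_x = 0: no horizontal applied forces, so A_x = 0.

A_x = 0, A_y = 42.29 kN, B_y = 109.9 kN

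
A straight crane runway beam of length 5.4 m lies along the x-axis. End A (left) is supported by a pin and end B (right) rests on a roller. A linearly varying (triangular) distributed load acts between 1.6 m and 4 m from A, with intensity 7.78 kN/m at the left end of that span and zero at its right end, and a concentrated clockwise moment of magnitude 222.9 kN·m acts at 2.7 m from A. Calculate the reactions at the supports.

Resultant of the triangular load: ½ × 7.78 × 2.4 = 9.336 kN, acting at 2.4 m from A (one-third of the span from the peak).
Taking moments about A: B_y·5.4 − (½·7.78·2.4)·2.4 − 222.9 = 0 → B_y = 245.3064/5.4 = 45.4271 ≈ 45.43 kN.
ΣF_y = 0: A_y + 45.4271 − ½·7.78·2.4 = 0 → A_y = -36.09 kN.
ΣF_x = 0: no horizontal applied forces, so A_x = 0.

A_x = 0, A_y = -36.09 kN, B_y = 45.43 kN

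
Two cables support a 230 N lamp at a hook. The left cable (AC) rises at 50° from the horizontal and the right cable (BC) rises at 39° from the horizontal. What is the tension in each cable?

T_AC = 178.8 N, T_BC = 147.9 N

ΣF_x = 0: −T_AC·cos50° + T_BC·cos39° = 0 → T_BC = 0.827113·T_AC.
ΣF_y = 0: T_AC·sin50° + T_BC·sin39° = 230.
Substitute: T_AC·(0.766044 + 0.827113·0.62932) = 230 → T_AC = 178.771 ≈ 178.8 N.
Then T_BC = 0.827113 × 178.771 = 147.9 N.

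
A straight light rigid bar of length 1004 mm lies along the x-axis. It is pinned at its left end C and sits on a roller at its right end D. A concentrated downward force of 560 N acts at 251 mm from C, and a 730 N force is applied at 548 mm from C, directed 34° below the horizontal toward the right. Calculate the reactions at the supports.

C_x = -605.2 N, C_y = 605.4 N, D_y = 362.8 N

Taking moments about C: D_y·1004 − 560·251 − 730·sin34°·548 = 0 → D_y = 364260/1004 = 362.809 ≈ 362.8 N.
ΣF_y = 0: C_y + 362.809 − 560 − 730·sin34° = 0 → C_y = 605.4 N.
ΣF_x = 0: C_x + 730·cos34° = 0 → C_x = -605.2 N.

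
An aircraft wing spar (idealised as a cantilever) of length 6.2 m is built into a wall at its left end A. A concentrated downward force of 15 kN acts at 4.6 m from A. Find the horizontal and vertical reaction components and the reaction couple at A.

A_x = 0, A_y = 15.00 kN, M_A = 69.00 kN·m

ΣF_x = 0: A_x = 0.
ΣF_y = 0: A_y − 15 = 0 → A_y = 15.00 kN.
ΣM about A: M_A − 15·4.6 = 0 → M_A = 69.00 kN·m.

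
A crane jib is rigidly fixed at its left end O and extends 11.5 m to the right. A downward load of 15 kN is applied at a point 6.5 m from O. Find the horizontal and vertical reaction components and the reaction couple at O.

O_x = 0, O_y = 15.00 kN, M_O = 97.50 kN·m

ΣF_x = 0: O_x = 0.
ΣF_y = 0: O_y − 15 = 0 → O_y = 15.00 kN.
ΣM about O: M_O − 15·6.5 = 0 → M_O = 97.50 kN·m.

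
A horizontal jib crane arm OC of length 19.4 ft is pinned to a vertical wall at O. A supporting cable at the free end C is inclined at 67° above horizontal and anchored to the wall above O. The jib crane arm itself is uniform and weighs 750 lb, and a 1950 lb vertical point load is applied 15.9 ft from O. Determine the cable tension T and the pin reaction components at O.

ΣM about O: T·sin67°·19.4 − 750·9.7 − 1950·15.9 = 0 → T = 38280/(19.4·0.920505) = 2143.6 ≈ 2144 lb.
ΣF_x = 0: O_x − T·cos67° = 0 → O_x = 2143.6 × 0.390731 = 837.6 lb.
ΣF_y = 0: O_y + T·sin67° − 750 − 1950 = 0 → O_y = 2700 − 2143.6 × 0.920505 = 726.8 lb.

T = 2144 lb, O_x = 837.6 lb, O_y = 726.8 lb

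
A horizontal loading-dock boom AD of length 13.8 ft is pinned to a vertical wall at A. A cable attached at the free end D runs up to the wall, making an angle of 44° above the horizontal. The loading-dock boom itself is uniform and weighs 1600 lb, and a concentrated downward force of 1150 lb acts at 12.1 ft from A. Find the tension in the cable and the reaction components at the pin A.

T = 2603 lb, A_x = 1873 lb, A_y = 941.7 lb

ΣM about A: T·sin44°·13.8 − 1600·6.9 − 1150·12.1 = 0 → T = 24955/(13.8·0.694658) = 2603.2 ≈ 2603 lb.
ΣF_x = 0: A_x − T·cos44° = 0 → A_x = 2603.2 × 0.71934 = 1873 lb.
ΣF_y = 0: A_y + T·sin44° − 1600 − 1150 = 0 → A_y = 2750 − 2603.2 × 0.694658 = 941.7 lb.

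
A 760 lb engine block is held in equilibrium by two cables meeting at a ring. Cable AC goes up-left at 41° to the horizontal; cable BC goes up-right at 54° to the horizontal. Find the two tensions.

T_AC = 448.4 lb, T_BC = 575.8 lb

ΣF_x = 0: −T_AC·cos41° + T_BC·cos54° = 0 → T_BC = 1.28399·T_AC.
ΣF_y = 0: T_AC·sin41° + T_BC·sin54° = 760.
Substitute: T_AC·(0.656059 + 1.28399·0.809017) = 760 → T_AC = 448.423 ≈ 448.4 lb.
Then T_BC = 1.28399 × 448.423 = 575.8 lb.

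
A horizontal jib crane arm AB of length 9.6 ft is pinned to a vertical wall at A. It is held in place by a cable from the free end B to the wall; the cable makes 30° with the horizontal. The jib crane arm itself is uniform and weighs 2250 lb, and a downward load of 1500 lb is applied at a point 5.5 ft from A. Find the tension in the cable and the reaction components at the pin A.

T = 3969 lb, A_x = 3437 lb, A_y = 1766 lb

ΣM about A: T·sin30°·9.6 − 2250·4.8 − 1500·5.5 = 0 → T = 19050/(9.6·0.5) = 3968.75 ≈ 3969 lb.
ΣF_x = 0: A_x − T·cos30° = 0 → A_x = 3968.75 × 0.866025 = 3437 lb.
ΣF_y = 0: A_y + T·sin30° − 2250 − 1500 = 0 → A_y = 3750 − 3968.75 × 0.5 = 1766 lb.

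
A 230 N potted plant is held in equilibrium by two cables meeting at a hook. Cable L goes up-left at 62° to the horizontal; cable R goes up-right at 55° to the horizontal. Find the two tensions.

ΣF_x = 0: −T_L·cos62° + T_R·cos55° = 0 → T_R = 0.818499·T_L.
ΣF_y = 0: T_L·sin62° + T_R·sin55° = 230.
Substitute: T_L·(0.882948 + 0.818499·0.819152) = 230 → T_L = 148.06 ≈ 148.1 N.
Then T_R = 0.818499 × 148.06 = 121.2 N.

T_L = 148.1 N, T_R = 121.2 N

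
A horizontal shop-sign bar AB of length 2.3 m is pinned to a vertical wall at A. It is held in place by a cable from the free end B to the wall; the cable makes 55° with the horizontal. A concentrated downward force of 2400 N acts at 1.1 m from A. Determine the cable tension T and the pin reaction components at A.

T = 1401 N, A_x = 803.7 N, A_y = 1252 N

ΣM about A: T·sin55°·2.3 − 2400·1.1 = 0 → T = 2640/(2.3·0.819152) = 1401.24 ≈ 1401 N.
ΣF_x = 0: A_x − T·cos55° = 0 → A_x = 1401.24 × 0.573576 = 803.7 N.
ΣF_y = 0: A_y + T·sin55° − 2400 = 0 → A_y = 2400 − 1401.24 × 0.819152 = 1252 N.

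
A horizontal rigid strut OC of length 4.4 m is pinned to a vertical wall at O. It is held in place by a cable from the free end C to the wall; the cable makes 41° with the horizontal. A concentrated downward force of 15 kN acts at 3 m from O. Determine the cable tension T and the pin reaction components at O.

T = 15.59 kN, O_x = 11.77 kN, O_y = 4.773 kN

ΣM about O: T·sin41°·4.4 − 15·3 = 0 → T = 45/(4.4·0.656059) = 15.589 ≈ 15.59 kN.
ΣF_x = 0: O_x − T·cos41° = 0 → O_x = 15.589 × 0.75471 = 11.77 kN.
ΣF_y = 0: O_y + T·sin41° − 15 = 0 → O_y = 15 − 15.589 × 0.656059 = 4.773 kN.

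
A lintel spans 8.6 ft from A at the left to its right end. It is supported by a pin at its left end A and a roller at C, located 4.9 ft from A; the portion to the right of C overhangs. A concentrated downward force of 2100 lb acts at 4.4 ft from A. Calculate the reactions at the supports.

A_x = 0, A_y = 214.3 lb, C_y = 1886 lb

Taking moments about A: C_y·4.9 − 2100·4.4 = 0 → C_y = 9240/4.9 = 1885.71 ≈ 1886 lb.
ΣF_y = 0: A_y + 1885.71 − 2100 = 0 → A_y = 214.3 lb.
ΣF_x = 0: no horizontal applied forces, so A_x = 0.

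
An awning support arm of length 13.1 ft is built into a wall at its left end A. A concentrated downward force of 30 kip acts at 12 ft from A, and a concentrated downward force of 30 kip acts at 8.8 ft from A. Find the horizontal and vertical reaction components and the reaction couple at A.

A_x = 0, A_y = 60.00 kip, M_A = 624.0 kip·ft

ΣF_x = 0: A_x = 0.
ΣF_y = 0: A_y − 30 − 30 = 0 → A_y = 60.00 kip.
ΣM about A: M_A − 30·12 − 30·8.8 = 0 → M_A = 624.0 kip·ft.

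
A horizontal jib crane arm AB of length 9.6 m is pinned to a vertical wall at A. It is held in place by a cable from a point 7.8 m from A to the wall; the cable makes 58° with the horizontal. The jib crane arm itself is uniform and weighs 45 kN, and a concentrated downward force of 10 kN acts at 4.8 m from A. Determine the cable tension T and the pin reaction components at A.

T = 39.91 kN, A_x = 21.15 kN, A_y = 21.15 kN

ΣM about A: T·sin58°·7.8 − 45·4.8 − 10·4.8 = 0 → T = 264/(7.8·0.848048) = 39.9107 ≈ 39.91 kN.
ΣF_x = 0: A_x − T·cos58° = 0 → A_x = 39.9107 × 0.529919 = 21.15 kN.
ΣF_y = 0: A_y + T·sin58° − 45 − 10 = 0 → A_y = 55 − 39.9107 × 0.848048 = 21.15 kN.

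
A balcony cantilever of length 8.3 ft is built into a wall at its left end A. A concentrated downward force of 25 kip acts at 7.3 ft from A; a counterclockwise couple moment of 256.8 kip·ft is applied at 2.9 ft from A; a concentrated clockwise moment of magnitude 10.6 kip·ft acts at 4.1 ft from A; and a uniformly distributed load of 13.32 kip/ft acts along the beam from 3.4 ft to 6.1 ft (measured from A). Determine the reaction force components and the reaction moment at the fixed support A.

A_x = 0, A_y = 60.96 kip, M_A = 107.1 kip·ft

Resultant of the distributed load: 13.32 × 2.7 = 35.964 kip at 4.75 ft from A.
ΣF_x = 0: A_x = 0.
ΣF_y = 0: A_y − 25 − 13.32·2.7 = 0 → A_y = 60.96 kip.
ΣM about A: M_A − 25·7.3 + 256.8 − 10.6 − (13.32·2.7)·4.75 = 0 → M_A = 107.1 kip·ft.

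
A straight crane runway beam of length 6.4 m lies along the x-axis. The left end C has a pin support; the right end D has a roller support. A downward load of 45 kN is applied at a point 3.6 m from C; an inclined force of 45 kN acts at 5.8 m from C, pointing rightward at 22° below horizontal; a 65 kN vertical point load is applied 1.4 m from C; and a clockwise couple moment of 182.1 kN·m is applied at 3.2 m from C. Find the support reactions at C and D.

C_x = -41.72 kN, C_y = 43.60 kN, D_y = 83.26 kN

Taking moments about C: D_y·6.4 − 45·3.6 − 45·sin22°·5.8 − 65·1.4 − 182.1 = 0 → D_y = 532.872/6.4 = 83.2612 ≈ 83.26 kN.
ΣF_y = 0: C_y + 83.2612 − 45 − 45·sin22° − 65 = 0 → C_y = 43.60 kN.
ΣF_x = 0: C_x + 45·cos22° = 0 → C_x = -41.72 kN.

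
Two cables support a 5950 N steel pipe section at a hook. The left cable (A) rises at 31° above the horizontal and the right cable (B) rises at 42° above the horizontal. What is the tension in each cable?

ΣF_x = 0: −T_A·cos31° + T_B·cos42° = 0 → T_B = 1.15343·T_A.
ΣF_y = 0: T_A·sin31° + T_B·sin42° = 5950.
Substitute: T_A·(0.515038 + 1.15343·0.669131) = 5950 → T_A = 4623.75 ≈ 4624 N.
Then T_B = 1.15343 × 4623.75 = 5333 N.

T_A = 4624 N, T_B = 5333 N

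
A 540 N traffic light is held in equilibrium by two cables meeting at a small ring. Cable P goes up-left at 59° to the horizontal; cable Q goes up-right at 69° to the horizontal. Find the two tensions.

ΣF_x = 0: −T_P·cos59° + T_Q·cos69° = 0 → T_Q = 1.43718·T_P.
ΣF_y = 0: T_P·sin59° + T_Q·sin69° = 540.
Substitute: T_P·(0.857167 + 1.43718·0.93358) = 540 → T_P = 245.579 ≈ 245.6 N.
Then T_Q = 1.43718 × 245.579 = 352.9 N.

T_P = 245.6 N, T_Q = 352.9 N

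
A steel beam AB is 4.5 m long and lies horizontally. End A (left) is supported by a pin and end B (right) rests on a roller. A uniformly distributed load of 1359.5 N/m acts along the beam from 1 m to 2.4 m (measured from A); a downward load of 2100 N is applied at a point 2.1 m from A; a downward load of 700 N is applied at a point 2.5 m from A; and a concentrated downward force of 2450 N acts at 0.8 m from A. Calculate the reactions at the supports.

Resultant of the distributed load: 1359.5 × 1.4 = 1903.3 N at 1.7 m from A.
Taking moments about A: B_y·4.5 − (1359.5·1.4)·1.7 − 2100·2.1 − 700·2.5 − 2450·0.8 = 0 → B_y = 11355.61/4.5 = 2523.47 ≈ 2523 N.
ΣF_y = 0: A_y + 2523.47 − 1359.5·1.4 − 2100 − 700 − 2450 = 0 → A_y = 4630 N.
ΣF_x = 0: no horizontal applied forces, so A_x = 0.

A_x = 0, A_y = 4630 N, B_y = 2523 N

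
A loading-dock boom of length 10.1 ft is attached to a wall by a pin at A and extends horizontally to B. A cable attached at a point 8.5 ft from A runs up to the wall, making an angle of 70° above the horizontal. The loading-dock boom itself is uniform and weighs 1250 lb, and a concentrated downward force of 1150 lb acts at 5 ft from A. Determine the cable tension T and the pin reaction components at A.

T = 1510 lb, A_x = 516.5 lb, A_y = 980.9 lb

ΣM about A: T·sin70°·8.5 − 1250·5.05 − 1150·5 = 0 → T = 12062.5/(8.5·0.939693) = 1510.19 ≈ 1510 lb.
ΣF_x = 0: A_x − T·cos70° = 0 → A_x = 1510.19 × 0.34202 = 516.5 lb.
ΣF_y = 0: A_y + T·sin70° − 1250 − 1150 = 0 → A_y = 2400 − 1510.19 × 0.939693 = 980.9 lb.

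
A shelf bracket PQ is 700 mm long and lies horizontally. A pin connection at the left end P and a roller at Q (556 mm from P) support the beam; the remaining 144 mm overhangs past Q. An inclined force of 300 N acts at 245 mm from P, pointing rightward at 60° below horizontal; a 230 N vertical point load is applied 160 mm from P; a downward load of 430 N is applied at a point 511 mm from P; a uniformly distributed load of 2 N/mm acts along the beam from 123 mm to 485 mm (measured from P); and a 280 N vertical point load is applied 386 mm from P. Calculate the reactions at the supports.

P_x = -150.0 N, P_y = 757.7 N, Q_y = 1166 N

Resultant of the distributed load: 2 × 362 = 724 N at 304 mm from P.
Moments about P: Q_y·556 − 300·sin60°·245 − 230·160 − 430·511 − (2·362)·304 − 280·386 = 0 → Q_y = 648359/556 = 1166.11 ≈ 1166 N.
ΣF_y = 0: P_y + 1166.11 − 300·sin60° − 230 − 430 − 2·362 − 280 = 0 → P_y = 757.7 N.
ΣF_x = 0: P_x + 300·cos60° = 0 → P_x = -150.0 N.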